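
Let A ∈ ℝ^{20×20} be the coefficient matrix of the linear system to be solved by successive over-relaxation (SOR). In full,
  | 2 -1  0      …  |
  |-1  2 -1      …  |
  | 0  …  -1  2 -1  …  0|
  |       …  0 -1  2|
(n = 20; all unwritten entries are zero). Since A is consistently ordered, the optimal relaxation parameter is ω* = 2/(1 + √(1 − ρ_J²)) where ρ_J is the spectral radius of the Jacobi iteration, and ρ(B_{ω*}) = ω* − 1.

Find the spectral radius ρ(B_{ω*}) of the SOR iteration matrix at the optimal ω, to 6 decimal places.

ρ_SOR = 0.740580

With n=20, ρ(Jacobi) = cos(π/21) = 0.988831.
root = sin(π/21) = 0.1490423  (since 1−cos² = sin²).
ω* = 2 / (1 + 0.1490423) = 2 / 1.1490423 ≈ 1.740580.
At ω = 1.740580 every |λ(B_ω)| = ω−1, so ρ_SOR = 0.740580.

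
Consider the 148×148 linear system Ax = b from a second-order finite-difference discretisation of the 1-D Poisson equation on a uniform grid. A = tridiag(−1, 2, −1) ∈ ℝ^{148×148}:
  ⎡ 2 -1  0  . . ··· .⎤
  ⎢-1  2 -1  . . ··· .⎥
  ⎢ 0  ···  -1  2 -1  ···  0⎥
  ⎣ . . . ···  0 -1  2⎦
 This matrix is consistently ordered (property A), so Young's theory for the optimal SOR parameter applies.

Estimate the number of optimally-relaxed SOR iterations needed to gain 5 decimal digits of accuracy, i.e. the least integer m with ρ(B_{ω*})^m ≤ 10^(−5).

m = 273

B_J for the 148×148 system has eigenvalues cos(kπ/149); ρ_J = cos(π/149) = 0.9997777.
√(1 − cos²(π/149)) = sin(π/149) ≈ 0.0210830.
So ω* = 2/1.0210830 = 1.9587046 (Young).
ρ_SOR = ω* − 1 = 1.9587046 − 1 = 0.9587046.
For 5 digits: m = 5·ln10 / (−ln 0.9587046) = 11.5129/0.0421723 = 272.997; round up → m = 273.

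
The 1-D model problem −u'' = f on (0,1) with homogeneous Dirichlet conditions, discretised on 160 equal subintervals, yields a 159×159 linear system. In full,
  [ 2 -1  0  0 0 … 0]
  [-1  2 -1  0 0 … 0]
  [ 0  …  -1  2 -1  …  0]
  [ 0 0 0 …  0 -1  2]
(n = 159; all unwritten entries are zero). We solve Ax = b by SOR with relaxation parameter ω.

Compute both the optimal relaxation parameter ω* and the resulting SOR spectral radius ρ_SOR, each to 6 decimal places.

With n=159, ρ(Jacobi) = cos(π/160) = 0.999807.
√(1 − cos²(π/160)) = sin(π/160) ≈ 0.0196337.
ω* = 2 / (1 + 0.0196337) = 2 / 1.0196337 ≈ 1.961489.
and ρ(B_{ω*}) = 1.961489 − 1 = 0.961489.

ω* = 1.961489, ρ_SOR = 0.961489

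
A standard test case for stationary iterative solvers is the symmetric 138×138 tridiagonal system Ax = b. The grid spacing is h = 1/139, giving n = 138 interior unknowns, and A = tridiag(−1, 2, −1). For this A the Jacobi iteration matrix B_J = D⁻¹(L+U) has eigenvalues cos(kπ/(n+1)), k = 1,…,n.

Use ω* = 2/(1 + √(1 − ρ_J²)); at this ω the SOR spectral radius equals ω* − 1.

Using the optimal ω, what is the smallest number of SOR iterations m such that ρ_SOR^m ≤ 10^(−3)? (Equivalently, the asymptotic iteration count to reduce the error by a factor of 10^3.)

m = 153

n=138: λ(B_J) = 1 − λ(A)/2 = cos(kπ/139); k=1 gives ρ_J = 0.9997446.
1 − cos²(π/139) = sin²(π/139) ⇒ √(1−ρ_J²) = sin(π/139) = 0.0225995.
[ω*] 2 ÷ (1 + 0.0225995) = 2 ÷ 1.0225995 = 1.9557999.
[ρ_SOR] ω* − 1 = 0.9557999.
m ≥ 3·ln10 / (−ln 0.9557999) = 152.804; smallest integer m = 153.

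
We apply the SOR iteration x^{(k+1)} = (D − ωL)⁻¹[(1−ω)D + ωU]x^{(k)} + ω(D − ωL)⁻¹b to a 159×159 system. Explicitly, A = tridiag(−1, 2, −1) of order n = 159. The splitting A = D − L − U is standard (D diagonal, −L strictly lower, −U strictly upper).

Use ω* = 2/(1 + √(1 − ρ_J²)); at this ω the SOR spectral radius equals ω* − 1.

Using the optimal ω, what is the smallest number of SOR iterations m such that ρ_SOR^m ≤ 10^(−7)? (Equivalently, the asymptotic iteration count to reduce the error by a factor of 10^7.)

spectrum of D⁻¹(L+U) = {cos(kπ/160) : 1≤k≤159}; ρ_J = cos(π/160) = 0.9998072.
1 − cos²(π/160) = sin²(π/160) ⇒ √(1−ρ_J²) = sin(π/160) = 0.0196337.
[ω*] 2 ÷ (1 + 0.0196337) = 2 ÷ 1.0196337 = 1.9614887.
ρ_SOR = ω* − 1 ≈ 0.9614887.
(0.9614887)^m ≤ 10^{−7}  ⇒  m·ln(0.9614887) ≤ −7·ln10  ⇒  m ≥ 410.417  ⇒  m = 411

m = 411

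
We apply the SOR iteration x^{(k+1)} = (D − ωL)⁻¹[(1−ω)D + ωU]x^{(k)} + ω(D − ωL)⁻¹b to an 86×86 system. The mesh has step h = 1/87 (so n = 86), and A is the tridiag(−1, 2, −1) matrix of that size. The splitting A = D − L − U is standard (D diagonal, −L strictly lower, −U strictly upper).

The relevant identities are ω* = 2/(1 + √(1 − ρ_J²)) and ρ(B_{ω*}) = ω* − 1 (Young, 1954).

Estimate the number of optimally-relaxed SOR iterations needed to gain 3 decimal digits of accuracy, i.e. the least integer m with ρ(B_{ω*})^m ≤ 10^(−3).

spectrum of D⁻¹(L+U) = {cos(kπ/87) : 1≤k≤86}; ρ_J = cos(π/87) = 0.9993481.
√(1−ρ_J²) = |sin(π/87)| = 0.0361024
ω* = 2/(1+0.0361024) = 1.9303111
and ρ(B_{ω*}) = 1.9303111 − 1 = 0.9303111.
3·ln10 = 6.90776; −ln(0.9303111) = 0.0722362; m = ⌈6.90776/0.0722362⌉ = ⌈95.627⌉ = 96.

m = 96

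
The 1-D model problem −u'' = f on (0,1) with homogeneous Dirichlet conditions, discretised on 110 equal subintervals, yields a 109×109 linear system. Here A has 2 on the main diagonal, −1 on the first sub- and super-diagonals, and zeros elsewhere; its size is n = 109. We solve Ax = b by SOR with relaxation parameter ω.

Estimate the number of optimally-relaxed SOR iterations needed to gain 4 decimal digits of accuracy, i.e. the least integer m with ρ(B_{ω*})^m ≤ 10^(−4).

m = 162

½·tridiag(1,0,1) at n=109: λ_k = cos(kπ/110); max |λ| at k=1 ⇒ ρ_J = cos(π/110) ≈ 0.9995922.
1 − cos²(π/110) = sin²(π/110) ⇒ √(1−ρ_J²) = sin(π/110) = 0.0285561.
ω* = 2/(1 + 0.0285561) = 2/1.0285561 = 1.9444734.
ρ_SOR = ω* − 1 = 1.9444734 − 1 = 0.9444734.
(0.9444734)^m ≤ 10^{−4}  ⇒  m·ln(0.9444734) ≤ −4·ln10  ⇒  m ≥ 161.223  ⇒  m = 162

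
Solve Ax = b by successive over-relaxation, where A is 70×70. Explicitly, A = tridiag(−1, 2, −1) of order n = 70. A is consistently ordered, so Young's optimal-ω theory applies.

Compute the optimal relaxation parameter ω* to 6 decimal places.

ω* = 1.915281

With n=70, ρ(Jacobi) = cos(π/71) = 0.999021.
1 − cos²(π/71) = sin²(π/71) ⇒ √(1−ρ_J²) = sin(π/71) = 0.0442333.
ω* = 2 / (1 + 0.0442333) = 2 / 1.0442333 ≈ 1.915281.
ρ(B_{ω*}) = ω*−1 = 0.915281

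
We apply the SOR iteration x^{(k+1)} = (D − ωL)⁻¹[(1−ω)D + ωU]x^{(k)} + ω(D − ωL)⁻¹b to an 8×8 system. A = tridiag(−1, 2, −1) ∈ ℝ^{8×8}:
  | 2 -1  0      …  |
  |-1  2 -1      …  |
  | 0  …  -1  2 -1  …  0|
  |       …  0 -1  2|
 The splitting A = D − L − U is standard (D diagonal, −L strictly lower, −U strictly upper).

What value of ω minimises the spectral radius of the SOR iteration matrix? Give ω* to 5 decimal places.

ω* = 1.49029

spectrum of D⁻¹(L+U) = {cos(kπ/9) : 1≤k≤8}; ρ_J = cos(π/9) = 0.93969.
√(1−ρ_J²) simplifies to sin(π/9) = 0.342020.
[ω*] 2 ÷ (1 + 0.342020) = 2 ÷ 1.342020 = 1.49029.
Hence ρ(B_{ω*}) = 1.49029 − 1 = 0.49029.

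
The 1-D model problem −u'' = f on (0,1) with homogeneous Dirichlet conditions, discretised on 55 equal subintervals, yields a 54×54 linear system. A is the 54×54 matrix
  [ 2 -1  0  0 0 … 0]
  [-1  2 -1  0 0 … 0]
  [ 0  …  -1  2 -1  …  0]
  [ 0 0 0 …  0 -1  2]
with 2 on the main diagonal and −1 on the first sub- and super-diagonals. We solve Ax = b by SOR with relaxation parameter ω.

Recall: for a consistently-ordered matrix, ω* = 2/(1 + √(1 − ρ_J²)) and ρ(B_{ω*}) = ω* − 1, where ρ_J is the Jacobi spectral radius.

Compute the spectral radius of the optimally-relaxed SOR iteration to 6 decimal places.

ρ_SOR = 0.891989

½·tridiag(1,0,1) at n=54: λ_k = cos(kπ/55); max |λ| at k=1 ⇒ ρ_J = cos(π/55) ≈ 0.998369.
√(1 − cos²(π/55)) = sin(π/55) ≈ 0.0570888.
ω* = 2/(1+0.0570888) = 1.891989
Hence ρ(B_{ω*}) = 1.891989 − 1 = 0.891989.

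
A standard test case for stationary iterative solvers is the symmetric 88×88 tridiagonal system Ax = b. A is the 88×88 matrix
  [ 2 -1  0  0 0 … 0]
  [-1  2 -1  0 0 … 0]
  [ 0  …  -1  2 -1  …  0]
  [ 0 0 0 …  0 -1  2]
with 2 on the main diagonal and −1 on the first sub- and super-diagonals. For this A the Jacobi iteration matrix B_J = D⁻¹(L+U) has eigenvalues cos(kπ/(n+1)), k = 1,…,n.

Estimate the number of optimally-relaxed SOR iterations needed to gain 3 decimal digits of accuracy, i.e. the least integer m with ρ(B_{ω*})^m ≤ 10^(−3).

m = 98

With n=88, ρ(Jacobi) = cos(π/89) = 0.9993771.
root = sin(π/89) = 0.0352915  (since 1−cos² = sin²).
[ω*] 2 ÷ (1 + 0.0352915) = 2 ÷ 1.0352915 = 1.9318231.
[ρ_SOR] ω* − 1 = 0.9318231.
3·ln10 = 6.90776; −ln(0.9318231) = 0.0706123; m = ⌈6.90776/0.0706123⌉ = ⌈97.827⌉ = 98.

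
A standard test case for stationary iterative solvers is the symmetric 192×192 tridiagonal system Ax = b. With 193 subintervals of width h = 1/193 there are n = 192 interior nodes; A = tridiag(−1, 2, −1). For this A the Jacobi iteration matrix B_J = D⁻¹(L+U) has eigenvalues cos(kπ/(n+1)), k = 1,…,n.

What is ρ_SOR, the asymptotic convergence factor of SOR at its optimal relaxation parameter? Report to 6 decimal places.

ρ_SOR = 0.967967

½·tridiag(1,0,1) at n=192: λ_k = cos(kπ/193); max |λ| at k=1 ⇒ ρ_J = cos(π/193) ≈ 0.999868.
√(1−ρ_J²) = |sin(π/193)| = 0.0162770
ω* = 2/(1 + 0.0162770) = 2/1.0162770 = 1.967967.
ρ(B_{ω*}) = ω*−1 = 0.967967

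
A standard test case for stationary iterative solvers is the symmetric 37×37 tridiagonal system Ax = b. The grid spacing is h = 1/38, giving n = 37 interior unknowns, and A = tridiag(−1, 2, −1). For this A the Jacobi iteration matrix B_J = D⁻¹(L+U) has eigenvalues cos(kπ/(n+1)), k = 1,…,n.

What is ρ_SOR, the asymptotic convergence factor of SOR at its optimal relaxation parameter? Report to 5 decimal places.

ρ_J = max_k |cos(kπ/38)| = cos(π/38) = 0.99658
√(1−ρ_J²) simplifies to sin(π/38) = 0.082579.
[ω*] 2 ÷ (1 + 0.082579) = 2 ÷ 1.082579 = 1.84744.
ρ_SOR = ω* − 1 = 1.84744 − 1 = 0.84744.

ρ_SOR = 0.84744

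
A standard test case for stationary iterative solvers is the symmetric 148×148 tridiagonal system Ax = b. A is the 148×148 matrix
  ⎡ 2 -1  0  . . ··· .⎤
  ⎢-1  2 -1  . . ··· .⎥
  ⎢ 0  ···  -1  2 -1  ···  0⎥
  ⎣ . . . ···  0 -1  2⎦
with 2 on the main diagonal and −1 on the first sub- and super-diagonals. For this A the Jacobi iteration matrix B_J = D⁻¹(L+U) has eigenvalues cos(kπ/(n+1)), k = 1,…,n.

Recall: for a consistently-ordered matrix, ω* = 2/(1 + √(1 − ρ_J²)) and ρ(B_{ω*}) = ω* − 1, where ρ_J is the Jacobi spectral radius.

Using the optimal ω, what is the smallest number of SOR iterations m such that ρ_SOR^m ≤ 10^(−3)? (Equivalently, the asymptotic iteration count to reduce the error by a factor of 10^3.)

m = 164

½·tridiag(1,0,1) at n=148: λ_k = cos(kπ/149); max |λ| at k=1 ⇒ ρ_J = cos(π/149) ≈ 0.9997777.
√(1 − cos²(π/149)) = sin(π/149) ≈ 0.0210830.
ω* = 2/(1+0.0210830) = 1.9587046
Hence ρ(B_{ω*}) = 1.9587046 − 1 = 0.9587046.
m ≥ 3·ln10 / (−ln 0.9587046) = 163.799; smallest integer m = 164.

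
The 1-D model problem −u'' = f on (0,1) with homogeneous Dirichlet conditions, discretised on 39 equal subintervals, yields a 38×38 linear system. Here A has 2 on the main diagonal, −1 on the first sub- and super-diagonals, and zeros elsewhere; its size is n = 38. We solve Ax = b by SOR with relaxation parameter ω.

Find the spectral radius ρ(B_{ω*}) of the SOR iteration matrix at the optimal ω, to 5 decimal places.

ρ_SOR = 0.85105

With n=38, ρ(Jacobi) = cos(π/39) = 0.99676.
√(1−ρ_J²) simplifies to sin(π/39) = 0.080467.
ω* = 2/(1 + 0.080467) = 2/1.080467 = 1.85105.
ρ_SOR = ω* − 1 = 1.85105 − 1 = 0.85105.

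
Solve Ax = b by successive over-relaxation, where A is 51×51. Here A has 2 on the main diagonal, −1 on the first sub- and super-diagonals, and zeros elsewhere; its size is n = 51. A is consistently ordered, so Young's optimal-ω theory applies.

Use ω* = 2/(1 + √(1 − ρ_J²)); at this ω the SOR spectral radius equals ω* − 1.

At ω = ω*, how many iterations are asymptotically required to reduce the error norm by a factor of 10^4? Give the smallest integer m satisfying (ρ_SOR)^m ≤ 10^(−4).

ρ_J = max_k |cos(kπ/52)| = cos(π/52) = 0.9981756
root = sin(π/52) = 0.0603785  (since 1−cos² = sin²).
ω* = 2/(1 + 0.0603785) = 2/1.0603785 = 1.8861190.
ρ_SOR = ω* − 1 ≈ 0.8861190.
m ≥ 4·ln10 / (−ln 0.8861190) = 76.179; smallest integer m = 77.

m = 77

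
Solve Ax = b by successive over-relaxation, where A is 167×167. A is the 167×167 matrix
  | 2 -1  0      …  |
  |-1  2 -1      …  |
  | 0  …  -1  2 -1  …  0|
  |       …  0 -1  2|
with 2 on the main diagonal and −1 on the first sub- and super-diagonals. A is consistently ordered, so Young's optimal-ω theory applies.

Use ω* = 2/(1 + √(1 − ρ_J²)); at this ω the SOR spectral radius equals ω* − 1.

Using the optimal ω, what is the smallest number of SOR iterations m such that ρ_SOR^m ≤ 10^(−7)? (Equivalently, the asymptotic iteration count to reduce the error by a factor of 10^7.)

m = 431

spectrum of D⁻¹(L+U) = {cos(kπ/168) : 1≤k≤167}; ρ_J = cos(π/168) = 0.9998252.
root = sin(π/168) = 0.0186989  (since 1−cos² = sin²).
ω* = 2/(1 + 0.0186989) = 2/1.0186989 = 1.9632887.
ρ(B_{ω*}) = ω*−1 = 0.9632887
m ≥ 7·ln10 / (−ln 0.9632887) = 430.941; smallest integer m = 431.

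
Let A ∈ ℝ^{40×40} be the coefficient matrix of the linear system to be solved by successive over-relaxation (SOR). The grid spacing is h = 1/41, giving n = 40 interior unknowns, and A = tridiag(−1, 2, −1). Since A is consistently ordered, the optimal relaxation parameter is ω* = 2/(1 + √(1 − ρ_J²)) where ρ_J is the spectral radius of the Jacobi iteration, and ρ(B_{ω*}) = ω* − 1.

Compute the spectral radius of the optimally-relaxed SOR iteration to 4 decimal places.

ρ_SOR = 0.8578

[ρ_J] n=40: ρ(B_J) = cos(π/(n+1)) = cos(π/41) = 0.9971.
root = sin(π/41) = 0.07655  (since 1−cos² = sin²).
Young: ω* = 2/(1+√(1−ρ_J²)) = 2/(1+0.07655) = 2/1.07655 = 1.8578.
ρ_SOR = ω* − 1 = 1.8578 − 1 = 0.8578.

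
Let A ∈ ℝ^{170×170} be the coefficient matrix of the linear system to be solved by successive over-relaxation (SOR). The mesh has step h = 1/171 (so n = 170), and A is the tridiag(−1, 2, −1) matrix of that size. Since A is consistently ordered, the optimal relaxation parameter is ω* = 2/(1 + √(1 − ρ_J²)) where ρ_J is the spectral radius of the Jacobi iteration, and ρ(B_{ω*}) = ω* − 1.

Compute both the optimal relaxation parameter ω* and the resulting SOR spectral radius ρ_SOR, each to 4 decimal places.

ω* = 1.9639, ρ_SOR = 0.9639

With n=170, ρ(Jacobi) = cos(π/171) = 0.9998.
√(1−ρ_J²) simplifies to sin(π/171) = 0.01837.
ω* = 2/(1+0.01837) = 1.9639
[ρ_SOR] ω* − 1 = 0.9639.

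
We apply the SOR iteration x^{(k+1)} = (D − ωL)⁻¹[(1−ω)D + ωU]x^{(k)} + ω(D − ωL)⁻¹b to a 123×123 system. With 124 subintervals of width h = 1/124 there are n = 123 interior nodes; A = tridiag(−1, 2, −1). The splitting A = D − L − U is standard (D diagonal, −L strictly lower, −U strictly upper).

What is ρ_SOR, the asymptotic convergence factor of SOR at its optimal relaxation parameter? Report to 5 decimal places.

½·tridiag(1,0,1) at n=123: λ_k = cos(kπ/124); max |λ| at k=1 ⇒ ρ_J = cos(π/124) ≈ 0.99968.
root = sin(π/124) = 0.025333  (since 1−cos² = sin²).
So ω* = 2/1.025333 = 1.95059 (Young).
[ρ_SOR] ω* − 1 = 0.95059.

ρ_SOR = 0.95059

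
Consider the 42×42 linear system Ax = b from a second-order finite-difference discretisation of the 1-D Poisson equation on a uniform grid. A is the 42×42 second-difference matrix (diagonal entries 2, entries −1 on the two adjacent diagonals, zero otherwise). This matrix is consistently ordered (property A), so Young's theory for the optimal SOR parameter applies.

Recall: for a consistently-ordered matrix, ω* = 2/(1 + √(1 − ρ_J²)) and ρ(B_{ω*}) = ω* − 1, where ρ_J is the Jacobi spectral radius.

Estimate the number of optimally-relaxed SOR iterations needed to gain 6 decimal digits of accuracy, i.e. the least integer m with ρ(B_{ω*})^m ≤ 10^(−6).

m = 95

spectrum of D⁻¹(L+U) = {cos(kπ/43) : 1≤k≤42}; ρ_J = cos(π/43) = 0.9973323.
√(1 − cos²(π/43)) = sin(π/43) ≈ 0.0729953.
ω* = 2 / (1 + 0.0729953) = 2 / 1.0729953 ≈ 1.8639411.
ρ(B_{ω*}) = ω*−1 = 0.8639411
For 6 digits: m = 6·ln10 / (−ln 0.8639411) = 13.8155/0.146251 = 94.464; round up → m = 95.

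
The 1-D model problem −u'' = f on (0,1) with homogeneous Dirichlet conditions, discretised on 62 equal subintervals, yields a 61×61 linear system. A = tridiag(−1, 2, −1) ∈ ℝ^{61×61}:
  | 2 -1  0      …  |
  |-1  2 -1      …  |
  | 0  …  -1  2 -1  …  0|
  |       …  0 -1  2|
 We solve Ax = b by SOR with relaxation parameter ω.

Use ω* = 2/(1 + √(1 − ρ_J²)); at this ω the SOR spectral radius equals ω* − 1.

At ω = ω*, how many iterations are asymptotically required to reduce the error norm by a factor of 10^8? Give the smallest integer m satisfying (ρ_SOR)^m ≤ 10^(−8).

m = 182

B_J for the 61×61 system has eigenvalues cos(kπ/62); ρ_J = cos(π/62) = 0.9987165.
√(1 − cos²(π/62)) = sin(π/62) ≈ 0.0506492.
[ω*] 2 ÷ (1 + 0.0506492) = 2 ÷ 1.0506492 = 1.9035849.
ρ_SOR = ω* − 1 ≈ 0.9035849.
8·ln10 = 18.4207; −ln(0.9035849) = 0.101385; m = ⌈18.4207/0.101385⌉ = ⌈181.691⌉ = 182.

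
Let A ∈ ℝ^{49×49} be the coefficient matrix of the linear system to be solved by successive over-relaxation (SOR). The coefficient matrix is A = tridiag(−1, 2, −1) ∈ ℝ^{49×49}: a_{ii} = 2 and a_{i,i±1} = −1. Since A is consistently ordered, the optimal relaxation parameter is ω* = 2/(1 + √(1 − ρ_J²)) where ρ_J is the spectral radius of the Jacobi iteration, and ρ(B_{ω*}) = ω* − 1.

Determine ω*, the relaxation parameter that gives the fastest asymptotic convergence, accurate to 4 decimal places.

ρ_J = max_k |cos(kπ/50)| = cos(π/50) = 0.9980
√(1−ρ_J²) = |sin(π/50)| = 0.06279
Then 2/(1+√(1−ρ_J²)) = 2/(1+0.06279); ω* = 2/1.06279 = 1.8818.
ρ(B_{ω*}) = ω*−1 = 0.8818

ω* = 1.8818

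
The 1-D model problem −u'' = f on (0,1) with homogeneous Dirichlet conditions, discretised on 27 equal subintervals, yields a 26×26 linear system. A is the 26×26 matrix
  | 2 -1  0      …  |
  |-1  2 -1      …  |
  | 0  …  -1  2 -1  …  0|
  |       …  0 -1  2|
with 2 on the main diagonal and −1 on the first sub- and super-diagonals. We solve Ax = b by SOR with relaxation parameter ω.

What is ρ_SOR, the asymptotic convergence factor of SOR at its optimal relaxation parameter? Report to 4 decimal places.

ρ_SOR = 0.7920

ρ_J = max_k |cos(kπ/27)| = cos(π/27) = 0.9932
1 − cos²(π/27) = sin²(π/27) ⇒ √(1−ρ_J²) = sin(π/27) = 0.11609.
So ω* = 2/1.11609 = 1.7920 (Young).
Hence ρ(B_{ω*}) = 1.7920 − 1 = 0.7920.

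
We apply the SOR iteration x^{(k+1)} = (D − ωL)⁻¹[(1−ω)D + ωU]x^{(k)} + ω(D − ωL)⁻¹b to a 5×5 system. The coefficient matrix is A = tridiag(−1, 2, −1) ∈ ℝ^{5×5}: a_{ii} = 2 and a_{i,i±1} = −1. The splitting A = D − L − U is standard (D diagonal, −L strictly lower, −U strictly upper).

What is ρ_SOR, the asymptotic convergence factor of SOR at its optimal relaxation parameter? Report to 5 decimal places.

n=5: λ(B_J) = 1 − λ(A)/2 = cos(kπ/6); k=1 gives ρ_J = 0.86603.
√(1−ρ_J²) simplifies to sin(π/6) = 0.500000.
ω* = 2/(1 + 0.500000) = 2/1.500000 = 1.33333.
ρ_SOR = ω* − 1 ≈ 0.33333.

ρ_SOR = 0.33333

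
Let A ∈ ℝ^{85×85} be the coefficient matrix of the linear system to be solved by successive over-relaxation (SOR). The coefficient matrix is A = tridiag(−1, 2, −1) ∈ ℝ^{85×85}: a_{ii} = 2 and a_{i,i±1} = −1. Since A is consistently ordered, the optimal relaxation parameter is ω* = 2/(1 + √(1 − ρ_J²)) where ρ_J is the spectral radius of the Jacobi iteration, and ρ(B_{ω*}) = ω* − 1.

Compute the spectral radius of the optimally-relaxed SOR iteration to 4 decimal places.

B_J for the 85×85 system has eigenvalues cos(kπ/86); ρ_J = cos(π/86) = 0.9993.
√(1−ρ_J²) = |sin(π/86)| = 0.03652
ω* = 2/(1+0.03652) = 1.9295
Hence ρ(B_{ω*}) = 1.9295 − 1 = 0.9295.

ρ_SOR = 0.9295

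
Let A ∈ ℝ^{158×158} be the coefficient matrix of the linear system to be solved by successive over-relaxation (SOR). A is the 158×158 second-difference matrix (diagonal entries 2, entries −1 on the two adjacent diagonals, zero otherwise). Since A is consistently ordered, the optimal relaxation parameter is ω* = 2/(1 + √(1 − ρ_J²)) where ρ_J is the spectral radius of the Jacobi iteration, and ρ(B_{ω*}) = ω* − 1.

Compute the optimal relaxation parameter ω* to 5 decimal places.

ω* = 1.96125

ρ_J = max_k |cos(kπ/159)| = cos(π/159) = 0.99980
√(1−ρ_J²) = |sin(π/159)| = 0.019757
[ω*] 2 ÷ (1 + 0.019757) = 2 ÷ 1.019757 = 1.96125.
At ω = 1.96125 every |λ(B_ω)| = ω−1, so ρ_SOR = 0.96125.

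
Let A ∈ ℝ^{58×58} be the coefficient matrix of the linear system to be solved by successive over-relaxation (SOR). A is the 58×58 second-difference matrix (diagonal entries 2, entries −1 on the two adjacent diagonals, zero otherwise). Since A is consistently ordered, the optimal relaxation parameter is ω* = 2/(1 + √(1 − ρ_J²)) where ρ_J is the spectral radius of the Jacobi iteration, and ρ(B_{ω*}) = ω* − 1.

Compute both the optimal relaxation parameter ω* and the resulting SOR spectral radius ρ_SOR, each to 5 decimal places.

[ρ_J] n=58: ρ(B_J) = cos(π/(n+1)) = cos(π/59) = 0.99858.
√(1−ρ_J²) = |sin(π/59)| = 0.053222
So ω* = 2/1.053222 = 1.89893 (Young).
ρ_SOR = ω* − 1 = 1.89893 − 1 = 0.89893.

ω* = 1.89893, ρ_SOR = 0.89893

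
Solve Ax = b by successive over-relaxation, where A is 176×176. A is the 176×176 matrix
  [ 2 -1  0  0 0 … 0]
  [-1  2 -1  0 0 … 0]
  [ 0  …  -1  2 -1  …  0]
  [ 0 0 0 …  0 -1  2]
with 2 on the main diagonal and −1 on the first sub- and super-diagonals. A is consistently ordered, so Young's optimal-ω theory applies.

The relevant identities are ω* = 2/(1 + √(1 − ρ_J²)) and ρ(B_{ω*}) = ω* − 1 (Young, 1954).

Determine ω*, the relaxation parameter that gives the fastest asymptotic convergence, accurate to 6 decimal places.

½·tridiag(1,0,1) at n=176: λ_k = cos(kπ/177); max |λ| at k=1 ⇒ ρ_J = cos(π/177) ≈ 0.999842.
√(1 − cos²(π/177)) = sin(π/177) ≈ 0.0177482.
ω* = 2 / (1 + 0.0177482) = 2 / 1.0177482 ≈ 1.965123.
and ρ(B_{ω*}) = 1.965123 − 1 = 0.965123.

ω* = 1.965123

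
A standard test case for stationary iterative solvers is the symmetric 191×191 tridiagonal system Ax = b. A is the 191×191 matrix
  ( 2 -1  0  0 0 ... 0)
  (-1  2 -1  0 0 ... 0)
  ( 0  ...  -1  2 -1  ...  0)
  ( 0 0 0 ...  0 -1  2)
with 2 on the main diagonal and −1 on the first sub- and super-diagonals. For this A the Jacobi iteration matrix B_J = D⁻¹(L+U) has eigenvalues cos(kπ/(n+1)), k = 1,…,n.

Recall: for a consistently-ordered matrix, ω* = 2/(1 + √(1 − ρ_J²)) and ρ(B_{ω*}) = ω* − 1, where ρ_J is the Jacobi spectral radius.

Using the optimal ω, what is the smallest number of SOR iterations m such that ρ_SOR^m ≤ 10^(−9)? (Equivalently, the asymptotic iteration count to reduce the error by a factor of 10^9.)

m = 634

[ρ_J] n=191: ρ(B_J) = cos(π/(n+1)) = cos(π/192) = 0.9998661.
1 − cos²(π/192) = sin²(π/192) ⇒ √(1−ρ_J²) = sin(π/192) = 0.0163617.
ω* = 2/(1 + 0.0163617) = 2/1.0163617 = 1.9678034.
and ρ(B_{ω*}) = 1.9678034 − 1 = 0.9678034.
ρ_SOR^m ≤ 10^(−9) ⇔ m ≥ 9·ln10/(−ln 0.9678034) = 20.7233/0.0327263 = 633.231; m = ⌈633.231⌉ = 634.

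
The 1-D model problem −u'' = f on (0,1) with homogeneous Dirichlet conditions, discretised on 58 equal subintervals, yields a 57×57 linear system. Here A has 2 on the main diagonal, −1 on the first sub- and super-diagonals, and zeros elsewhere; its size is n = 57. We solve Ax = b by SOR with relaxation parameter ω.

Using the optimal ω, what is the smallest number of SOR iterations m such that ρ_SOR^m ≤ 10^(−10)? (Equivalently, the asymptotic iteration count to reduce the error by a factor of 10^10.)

m = 213

½·tridiag(1,0,1) at n=57: λ_k = cos(kπ/58); max |λ| at k=1 ⇒ ρ_J = cos(π/58) ≈ 0.9985334.
root = sin(π/58) = 0.0541389  (since 1−cos² = sin²).
So ω* = 2/1.0541389 = 1.8972832 (Young).
At ω = 1.8972832 every |λ(B_ω)| = ω−1, so ρ_SOR = 0.8972832.
10·ln10 = 23.0259; −ln(0.8972832) = 0.108384; m = ⌈23.0259/0.108384⌉ = ⌈212.447⌉ = 213.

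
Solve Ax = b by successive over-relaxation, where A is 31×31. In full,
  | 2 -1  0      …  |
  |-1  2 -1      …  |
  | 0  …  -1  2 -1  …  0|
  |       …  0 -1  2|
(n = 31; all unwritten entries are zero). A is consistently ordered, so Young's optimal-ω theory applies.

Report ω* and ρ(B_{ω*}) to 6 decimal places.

½·tridiag(1,0,1) at n=31: λ_k = cos(kπ/32); max |λ| at k=1 ⇒ ρ_J = cos(π/32) ≈ 0.995185.
√(1−ρ_J²) = |sin(π/32)| = 0.0980171
Young: ω* = 2/(1+√(1−ρ_J²)) = 2/(1+0.0980171) = 2/1.0980171 = 1.821465.
ρ_SOR = ω* − 1 = 1.821465 − 1 = 0.821465.

ω* = 1.821465, ρ_SOR = 0.821465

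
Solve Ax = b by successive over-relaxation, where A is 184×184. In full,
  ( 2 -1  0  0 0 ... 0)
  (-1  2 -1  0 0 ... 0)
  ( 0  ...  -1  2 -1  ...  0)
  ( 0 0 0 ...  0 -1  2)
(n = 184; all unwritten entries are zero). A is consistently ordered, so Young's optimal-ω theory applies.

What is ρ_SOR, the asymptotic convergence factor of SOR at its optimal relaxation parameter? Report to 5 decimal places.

spectrum of D⁻¹(L+U) = {cos(kπ/185) : 1≤k≤184}; ρ_J = cos(π/185) = 0.99986.
√(1 − cos²(π/185)) = sin(π/185) ≈ 0.016981.
ω* = 2 / (1 + 0.016981) = 2 / 1.016981 ≈ 1.96661.
and ρ(B_{ω*}) = 1.96661 − 1 = 0.96661.

ρ_SOR = 0.96661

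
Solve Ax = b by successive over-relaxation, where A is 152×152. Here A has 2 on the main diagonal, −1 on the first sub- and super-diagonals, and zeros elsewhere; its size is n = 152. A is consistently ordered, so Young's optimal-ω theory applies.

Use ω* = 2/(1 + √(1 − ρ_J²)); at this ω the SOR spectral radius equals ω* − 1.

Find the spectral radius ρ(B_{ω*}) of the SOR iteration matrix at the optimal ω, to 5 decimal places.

ρ_SOR = 0.95976

B_J for the 152×152 system has eigenvalues cos(kπ/153); ρ_J = cos(π/153) = 0.99979.
√(1−ρ_J²) simplifies to sin(π/153) = 0.020532.
Then 2/(1+√(1−ρ_J²)) = 2/(1+0.020532); ω* = 2/1.020532 = 1.95976.
[ρ_SOR] ω* − 1 = 0.95976.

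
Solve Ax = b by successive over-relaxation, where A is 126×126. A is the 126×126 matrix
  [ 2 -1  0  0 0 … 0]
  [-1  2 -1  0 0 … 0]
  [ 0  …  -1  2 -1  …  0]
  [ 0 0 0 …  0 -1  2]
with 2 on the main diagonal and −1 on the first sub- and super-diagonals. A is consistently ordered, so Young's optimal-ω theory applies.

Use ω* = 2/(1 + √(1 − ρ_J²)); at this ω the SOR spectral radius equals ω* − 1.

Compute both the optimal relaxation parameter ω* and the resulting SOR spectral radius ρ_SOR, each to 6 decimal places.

ω* = 1.951725, ρ_SOR = 0.951725

[ρ_J] n=126: ρ(B_J) = cos(π/(n+1)) = cos(π/127) = 0.999694.
√(1 − cos²(π/127)) = sin(π/127) ≈ 0.0247344.
ω* = 2/(1+0.0247344) = 1.951725
At ω = 1.951725 every |λ(B_ω)| = ω−1, so ρ_SOR = 0.951725.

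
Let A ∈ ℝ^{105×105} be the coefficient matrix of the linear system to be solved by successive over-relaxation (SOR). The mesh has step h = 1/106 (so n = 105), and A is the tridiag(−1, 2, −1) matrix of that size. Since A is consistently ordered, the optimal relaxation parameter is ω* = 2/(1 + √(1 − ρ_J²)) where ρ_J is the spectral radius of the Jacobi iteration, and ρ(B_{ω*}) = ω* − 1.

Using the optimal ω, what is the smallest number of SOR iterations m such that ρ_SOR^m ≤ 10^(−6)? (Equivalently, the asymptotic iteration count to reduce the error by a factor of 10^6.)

½·tridiag(1,0,1) at n=105: λ_k = cos(kπ/106); max |λ| at k=1 ⇒ ρ_J = cos(π/106) ≈ 0.9995608.
√(1−ρ_J²) = |sin(π/106)| = 0.0296333
So ω* = 2/1.0296333 = 1.9424391 (Young).
ρ(B_{ω*}) = ω*−1 = 0.9424391
For 6 digits: m = 6·ln10 / (−ln 0.9424391) = 13.8155/0.059284 = 233.039; round up → m = 234.

m = 234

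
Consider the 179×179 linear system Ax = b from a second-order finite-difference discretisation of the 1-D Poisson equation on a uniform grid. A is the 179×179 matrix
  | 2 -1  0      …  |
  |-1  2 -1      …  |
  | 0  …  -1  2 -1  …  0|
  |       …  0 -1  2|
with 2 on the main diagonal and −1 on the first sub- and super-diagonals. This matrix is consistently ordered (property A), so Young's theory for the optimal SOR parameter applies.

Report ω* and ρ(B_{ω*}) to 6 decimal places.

spectrum of D⁻¹(L+U) = {cos(kπ/180) : 1≤k≤179}; ρ_J = cos(π/180) = 0.999848.
root = sin(π/180) = 0.0174524  (since 1−cos² = sin²).
So ω* = 2/1.0174524 = 1.965694 (Young).
and ρ(B_{ω*}) = 1.965694 − 1 = 0.965694.

ω* = 1.965694, ρ_SOR = 0.965694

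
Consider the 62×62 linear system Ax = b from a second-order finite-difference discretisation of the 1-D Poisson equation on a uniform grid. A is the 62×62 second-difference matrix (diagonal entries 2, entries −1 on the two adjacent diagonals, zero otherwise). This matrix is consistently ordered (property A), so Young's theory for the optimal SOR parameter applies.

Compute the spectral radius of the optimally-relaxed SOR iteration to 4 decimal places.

ρ_J = max_k |cos(kπ/63)| = cos(π/63) = 0.9988
√(1−ρ_J²) simplifies to sin(π/63) = 0.04985.
ω* = 2 / (1 + 0.04985) = 2 / 1.04985 ≈ 1.9050.
[ρ_SOR] ω* − 1 = 0.9050.

ρ_SOR = 0.9050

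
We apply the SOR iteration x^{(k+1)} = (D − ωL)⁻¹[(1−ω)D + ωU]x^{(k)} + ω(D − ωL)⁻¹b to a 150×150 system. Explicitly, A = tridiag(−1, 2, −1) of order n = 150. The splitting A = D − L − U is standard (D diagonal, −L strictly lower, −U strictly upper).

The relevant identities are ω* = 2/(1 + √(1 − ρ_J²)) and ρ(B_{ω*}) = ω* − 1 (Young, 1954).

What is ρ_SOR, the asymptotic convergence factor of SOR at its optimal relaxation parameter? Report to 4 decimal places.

spectrum of D⁻¹(L+U) = {cos(kπ/151) : 1≤k≤150}; ρ_J = cos(π/151) = 0.9998.
root = sin(π/151) = 0.02080  (since 1−cos² = sin²).
Then 2/(1+√(1−ρ_J²)) = 2/(1+0.02080); ω* = 2/1.02080 = 1.9592.
ρ_SOR = ω* − 1 = 1.9592 − 1 = 0.9592.

ρ_SOR = 0.9592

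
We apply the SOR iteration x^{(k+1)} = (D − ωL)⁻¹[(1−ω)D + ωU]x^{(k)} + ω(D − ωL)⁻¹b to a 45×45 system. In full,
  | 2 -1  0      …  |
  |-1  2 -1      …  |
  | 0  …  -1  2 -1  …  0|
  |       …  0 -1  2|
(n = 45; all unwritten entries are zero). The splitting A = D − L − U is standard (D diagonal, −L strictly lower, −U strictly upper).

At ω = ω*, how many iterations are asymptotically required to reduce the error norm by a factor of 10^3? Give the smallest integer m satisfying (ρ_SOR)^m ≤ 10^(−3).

m = 51

ρ_J = max_k |cos(kπ/46)| = cos(π/46) = 0.9976688
√(1 − cos²(π/46)) = sin(π/46) ≈ 0.0682424.
So ω* = 2/1.0682424 = 1.8722342 (Young).
Hence ρ(B_{ω*}) = 1.8722342 − 1 = 0.8722342.
(0.8722342)^m ≤ 10^{−3}  ⇒  m·ln(0.8722342) ≤ −3·ln10  ⇒  m ≥ 50.533  ⇒  m = 51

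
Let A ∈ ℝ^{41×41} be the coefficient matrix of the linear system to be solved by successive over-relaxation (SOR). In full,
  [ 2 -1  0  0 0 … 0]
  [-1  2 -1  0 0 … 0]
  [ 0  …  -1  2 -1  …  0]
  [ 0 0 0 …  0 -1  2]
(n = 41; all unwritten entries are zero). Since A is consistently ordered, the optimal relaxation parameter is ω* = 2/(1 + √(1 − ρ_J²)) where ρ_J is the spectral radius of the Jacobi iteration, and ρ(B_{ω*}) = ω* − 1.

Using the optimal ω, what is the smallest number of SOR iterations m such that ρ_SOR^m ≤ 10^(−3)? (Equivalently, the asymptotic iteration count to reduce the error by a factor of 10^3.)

ρ_J = max_k |cos(kπ/42)| = cos(π/42) = 0.9972038
√(1 − cos²(π/42)) = sin(π/42) ≈ 0.0747301.
Then 2/(1+√(1−ρ_J²)) = 2/(1+0.0747301); ω* = 2/1.0747301 = 1.8609323.
Hence ρ(B_{ω*}) = 1.8609323 − 1 = 0.8609323.
3·ln10 = 6.90776; −ln(0.8609323) = 0.149739; m = ⌈6.90776/0.149739⌉ = ⌈46.132⌉ = 47.

m = 47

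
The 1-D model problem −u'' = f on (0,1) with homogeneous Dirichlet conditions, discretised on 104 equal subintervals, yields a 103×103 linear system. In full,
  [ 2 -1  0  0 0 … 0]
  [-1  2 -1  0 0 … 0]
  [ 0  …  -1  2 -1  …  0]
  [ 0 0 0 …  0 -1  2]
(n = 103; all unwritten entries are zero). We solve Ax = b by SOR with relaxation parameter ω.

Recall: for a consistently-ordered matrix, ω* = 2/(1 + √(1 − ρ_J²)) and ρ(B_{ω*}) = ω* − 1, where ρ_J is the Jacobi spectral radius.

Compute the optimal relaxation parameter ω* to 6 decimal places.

ρ_J = max_k |cos(kπ/104)| = cos(π/104) = 0.999544
√(1 − cos²(π/104)) = sin(π/104) ≈ 0.0302030.
ω* = 2/(1+0.0302030) = 1.941365
ρ_SOR = ω* − 1 ≈ 0.941365.

ω* = 1.941365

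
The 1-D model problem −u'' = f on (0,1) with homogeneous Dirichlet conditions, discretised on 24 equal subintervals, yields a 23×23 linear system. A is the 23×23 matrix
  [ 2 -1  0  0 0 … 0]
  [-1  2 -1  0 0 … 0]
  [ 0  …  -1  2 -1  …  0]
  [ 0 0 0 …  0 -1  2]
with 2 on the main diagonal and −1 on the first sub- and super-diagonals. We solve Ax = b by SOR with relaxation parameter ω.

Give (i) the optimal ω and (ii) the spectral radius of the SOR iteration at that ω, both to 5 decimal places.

n=23: λ(B_J) = 1 − λ(A)/2 = cos(kπ/24); k=1 gives ρ_J = 0.99144.
√(1−ρ_J²) = |sin(π/24)| = 0.130526
Young: ω* = 2/(1+√(1−ρ_J²)) = 2/(1+0.130526) = 2/1.130526 = 1.76909.
ρ(B_{ω*}) = ω*−1 = 0.76909

ω* = 1.76909, ρ_SOR = 0.76909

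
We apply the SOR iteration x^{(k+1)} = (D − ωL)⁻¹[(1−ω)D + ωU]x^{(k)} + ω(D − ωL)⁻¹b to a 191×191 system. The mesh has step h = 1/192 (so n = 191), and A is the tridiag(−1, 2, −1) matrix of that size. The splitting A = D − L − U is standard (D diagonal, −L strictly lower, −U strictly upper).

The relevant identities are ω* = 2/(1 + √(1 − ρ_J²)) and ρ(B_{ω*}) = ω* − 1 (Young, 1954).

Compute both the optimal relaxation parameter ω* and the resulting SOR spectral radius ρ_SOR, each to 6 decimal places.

With n=191, ρ(Jacobi) = cos(π/192) = 0.999866.
1 − cos²(π/192) = sin²(π/192) ⇒ √(1−ρ_J²) = sin(π/192) = 0.0163617.
ω* = 2/(1+0.0163617) = 1.967803
At ω = 1.967803 every |λ(B_ω)| = ω−1, so ρ_SOR = 0.967803.

ω* = 1.967803, ρ_SOR = 0.967803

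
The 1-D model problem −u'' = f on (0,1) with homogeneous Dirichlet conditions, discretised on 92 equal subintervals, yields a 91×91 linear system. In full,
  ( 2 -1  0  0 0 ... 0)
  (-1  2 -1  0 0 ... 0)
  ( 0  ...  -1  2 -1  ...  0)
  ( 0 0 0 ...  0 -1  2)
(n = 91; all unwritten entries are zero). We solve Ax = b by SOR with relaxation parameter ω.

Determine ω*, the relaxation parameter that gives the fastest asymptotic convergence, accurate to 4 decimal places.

ω* = 1.9340

B_J for the 91×91 system has eigenvalues cos(kπ/92); ρ_J = cos(π/92) = 0.9994.
√(1−ρ_J²) simplifies to sin(π/92) = 0.03414.
Then 2/(1+√(1−ρ_J²)) = 2/(1+0.03414); ω* = 2/1.03414 = 1.9340.
Hence ρ(B_{ω*}) = 1.9340 − 1 = 0.9340.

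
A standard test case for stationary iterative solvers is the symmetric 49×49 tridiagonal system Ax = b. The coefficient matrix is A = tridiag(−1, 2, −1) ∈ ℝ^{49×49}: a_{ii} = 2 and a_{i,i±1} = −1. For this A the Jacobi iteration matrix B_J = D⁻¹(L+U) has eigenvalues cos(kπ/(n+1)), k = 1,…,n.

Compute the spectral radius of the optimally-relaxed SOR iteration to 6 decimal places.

ρ_J = max_k |cos(kπ/50)| = cos(π/50) = 0.998027
√(1−ρ_J²) = |sin(π/50)| = 0.0627905
ω* = 2/(1+0.0627905) = 1.881838
ρ_SOR = ω* − 1 = 1.881838 − 1 = 0.881838.

ρ_SOR = 0.881838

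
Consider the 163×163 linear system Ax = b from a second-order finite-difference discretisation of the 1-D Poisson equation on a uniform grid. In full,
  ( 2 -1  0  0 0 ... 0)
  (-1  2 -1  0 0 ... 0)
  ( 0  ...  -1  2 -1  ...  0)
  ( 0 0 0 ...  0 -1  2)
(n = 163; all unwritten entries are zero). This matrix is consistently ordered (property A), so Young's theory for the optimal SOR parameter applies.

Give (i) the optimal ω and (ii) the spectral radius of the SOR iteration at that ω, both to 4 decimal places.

ω* = 1.9624, ρ_SOR = 0.9624

½·tridiag(1,0,1) at n=163: λ_k = cos(kπ/164); max |λ| at k=1 ⇒ ρ_J = cos(π/164) ≈ 0.9998.
1 − cos²(π/164) = sin²(π/164) ⇒ √(1−ρ_J²) = sin(π/164) = 0.01915.
ω* = 2/(1 + 0.01915) = 2/1.01915 = 1.9624.
At ω = 1.9624 every |λ(B_ω)| = ω−1, so ρ_SOR = 0.9624.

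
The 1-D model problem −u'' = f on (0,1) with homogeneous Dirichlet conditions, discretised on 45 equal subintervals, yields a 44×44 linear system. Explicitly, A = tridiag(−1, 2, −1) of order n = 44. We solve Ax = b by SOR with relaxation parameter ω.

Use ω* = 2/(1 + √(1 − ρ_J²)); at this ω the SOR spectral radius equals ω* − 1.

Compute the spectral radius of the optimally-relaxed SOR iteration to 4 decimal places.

spectrum of D⁻¹(L+U) = {cos(kπ/45) : 1≤k≤44}; ρ_J = cos(π/45) = 0.9976.
√(1 − cos²(π/45)) = sin(π/45) ≈ 0.06976.
Young: ω* = 2/(1+√(1−ρ_J²)) = 2/(1+0.06976) = 2/1.06976 = 1.8696.
ρ_SOR = ω* − 1 = 1.8696 − 1 = 0.8696.

ρ_SOR = 0.8696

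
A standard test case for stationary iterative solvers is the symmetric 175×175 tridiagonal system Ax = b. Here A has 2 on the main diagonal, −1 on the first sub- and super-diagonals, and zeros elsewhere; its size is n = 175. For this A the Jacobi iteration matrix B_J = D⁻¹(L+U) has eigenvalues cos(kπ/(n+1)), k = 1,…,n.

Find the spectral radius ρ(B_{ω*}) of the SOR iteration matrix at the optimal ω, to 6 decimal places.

[ρ_J] n=175: ρ(B_J) = cos(π/(n+1)) = cos(π/176) = 0.999841.
√(1−ρ_J²) = |sin(π/176)| = 0.0178490
[ω*] 2 ÷ (1 + 0.0178490) = 2 ÷ 1.0178490 = 1.964928.
At ω = 1.964928 every |λ(B_ω)| = ω−1, so ρ_SOR = 0.964928.

ρ_SOR = 0.964928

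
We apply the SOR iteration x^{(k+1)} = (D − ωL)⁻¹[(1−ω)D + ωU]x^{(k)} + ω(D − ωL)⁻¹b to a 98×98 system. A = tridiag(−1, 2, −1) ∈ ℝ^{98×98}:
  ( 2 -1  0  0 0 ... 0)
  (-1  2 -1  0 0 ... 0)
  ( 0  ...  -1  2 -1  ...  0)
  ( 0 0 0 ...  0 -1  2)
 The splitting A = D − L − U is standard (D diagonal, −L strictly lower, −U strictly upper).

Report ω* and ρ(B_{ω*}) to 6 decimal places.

ω* = 1.938496, ρ_SOR = 0.938496

n=98: λ(B_J) = 1 − λ(A)/2 = cos(kπ/99); k=1 gives ρ_J = 0.999497.
√(1 − cos²(π/99)) = sin(π/99) ≈ 0.0317279.
So ω* = 2/1.0317279 = 1.938496 (Young).
ρ_SOR = ω* − 1 ≈ 0.938496.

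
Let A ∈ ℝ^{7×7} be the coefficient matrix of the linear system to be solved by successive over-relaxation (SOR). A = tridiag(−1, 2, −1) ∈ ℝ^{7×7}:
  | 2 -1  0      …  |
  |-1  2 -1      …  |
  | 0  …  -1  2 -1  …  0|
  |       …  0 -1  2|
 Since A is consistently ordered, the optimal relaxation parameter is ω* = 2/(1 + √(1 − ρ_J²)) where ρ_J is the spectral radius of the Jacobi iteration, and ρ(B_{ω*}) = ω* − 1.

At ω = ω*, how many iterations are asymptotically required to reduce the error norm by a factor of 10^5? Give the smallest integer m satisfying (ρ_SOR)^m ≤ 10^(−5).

m = 15

n=7: λ(B_J) = 1 − λ(A)/2 = cos(kπ/8); k=1 gives ρ_J = 0.9238795.
√(1−ρ_J²) = |sin(π/8)| = 0.3826834
ω* = 2 / (1 + 0.3826834) = 2 / 1.3826834 ≈ 1.4464627.
ρ(B_{ω*}) = ω*−1 = 0.4464627
For 5 digits: m = 5·ln10 / (−ln 0.4464627) = 11.5129/0.806399 = 14.277; round up → m = 15.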